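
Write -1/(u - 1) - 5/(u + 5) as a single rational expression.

Common denominator (u - 1)(u + 5). Numerator: -1(u + 5) - 5(u - 1) = (-u - 5) - (5u - 5) = -6u
Result: (-6u)/[(u - 1)(u + 5)]


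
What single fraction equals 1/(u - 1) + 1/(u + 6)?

Common denominator (u - 1)(u + 6). Numerator: 1(u + 6) + 1(u - 1) = (u + 6) + (u - 1) = 2u + 5
Result: (2u + 5)/[(u - 1)(u + 6)]


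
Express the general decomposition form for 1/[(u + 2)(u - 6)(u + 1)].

Three distinct linear factors: P/(u + 2) + Q/(u - 6) + R/(u + 1)


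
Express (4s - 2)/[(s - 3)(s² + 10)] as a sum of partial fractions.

At s=3: A = (4·3 - 2)/(3² + 10) = 10/19. B = -A = -10/19, C = 4 - 3·A = 46/19
Result: (10/19)/(s - 3) - ((10/19)s - 46/19)/(s² + 10)


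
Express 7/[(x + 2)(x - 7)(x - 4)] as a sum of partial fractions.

Using cover-up method: P = 7/54, Q = 7/27, R = -7/18
Result: (7/54)/(x + 2) + (7/27)/(x - 7) - (7/18)/(x - 4)


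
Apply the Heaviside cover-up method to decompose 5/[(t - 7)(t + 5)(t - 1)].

Cover (t - 7), t=7: α = 5/[(7 + 5)(7 - 1)] = 5/72. Cover (t + 5), t=-5: β = 5/[(-5 - 7)(-5 - 1)] = 5/72. Cover (t - 1), t=1: γ = 5/[(1 - 7)(1 + 5)] = -5/36.
Result: (5/72)/(t - 7) + (5/72)/(t + 5) - (5/36)/(t - 1)


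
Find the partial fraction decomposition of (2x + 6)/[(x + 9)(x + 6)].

At x=-9: A = (2·(-9) + 6)/(-9 + 6) = 4. At x=-6: B = (2·(-6) + 6)/(-6 + 9) = -2
Result: 4/(x + 9) - 2/(x + 6)


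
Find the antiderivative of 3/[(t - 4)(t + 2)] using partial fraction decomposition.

Decompose: 3/[(t - 4)(t + 2)] = (1/2)/(t - 4) - (1/2)/(t + 2). Integrate each term: (1/2) ln|(t - 4)| - (1/2) ln|(t + 2)| + C


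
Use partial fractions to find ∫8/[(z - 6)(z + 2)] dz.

Decompose: 8/[(z - 6)(z + 2)] = 1/(z - 6) - 1/(z + 2). Integrate each term: ln|(z - 6)| - ln|(z + 2)| + C


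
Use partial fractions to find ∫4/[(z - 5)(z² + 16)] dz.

Cover-up at z=5: A = 4/(5²+16) = 4/41. Coeff matching: B = -4/41, C = -20/41. Decomposition: (4/41)/(z - 5) - ((4/41)z + 20/41)/(z² + 16). Integrate: linear → ln, quadratic → (1/2)ln + arctan: (4/41) ln|(z - 5)| - (2/41) ln(z² + 16) - (5/41) arctan(z/4) + C


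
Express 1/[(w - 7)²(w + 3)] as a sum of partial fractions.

Cover-up at w=-3: R = 1/(-3 - 7)² = 1/100. Cover-up at w=7: Q = 1/(7 + 3) = 1/10. Comparing w² coeff: P = -R = -1/100
Result: (-1/100)/(w - 7) + (1/10)/(w - 7)² + (1/100)/(w + 3)


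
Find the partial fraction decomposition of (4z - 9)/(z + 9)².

(4z - 9) = P(z + 9) + Q. At z = -9: Q = 4·(-9) - 9 = -45. Coeff of z: P = 4
Result: 4/(z + 9) - 45/(z + 9)²


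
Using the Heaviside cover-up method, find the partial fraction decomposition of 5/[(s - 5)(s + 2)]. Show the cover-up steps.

Cover (s - 5): set s=5, get P = 5/(5 + 2) = 5/7. Cover (s + 2): set s=-2, get Q = 5/(-2 - 5) = -5/7.
Result: (5/7)/(s - 5) - (5/7)/(s + 2)


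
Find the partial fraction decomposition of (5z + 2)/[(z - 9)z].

At z=9: P = (5·9 + 2)/(9 - 0) = 47/9. At z=0: Q = (5·0 + 2)/(0 - 9) = -2/9
Result: (47/9)/(z - 9) - (2/9)/z


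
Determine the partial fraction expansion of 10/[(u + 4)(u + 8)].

10/(u + 4)(u + 8) = α/(u + 4) + β/(u + 8). α = 10/(-4 + 8) = 5/2, β = 10/(-8 + 4) = -5/2
Result: (5/2)/(u + 4) - (5/2)/(u + 8)


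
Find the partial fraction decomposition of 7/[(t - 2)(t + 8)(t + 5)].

Using cover-up method: P = 1/10, Q = 7/30, R = -1/3
Result: (1/10)/(t - 2) + (7/30)/(t + 8) - (1/3)/(t + 5)


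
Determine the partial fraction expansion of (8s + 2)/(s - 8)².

(8s + 2) = A(s - 8) + B. At s = 8: B = 8·8 + 2 = 66. Coeff of s: A = 8
Result: 8/(s - 8) + 66/(s - 8)²


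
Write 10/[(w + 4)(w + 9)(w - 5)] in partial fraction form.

Using cover-up method: A = -2/9, B = 1/7, C = 5/63
Result: (-2/9)/(w + 4) + (1/7)/(w + 9) + (5/63)/(w - 5)


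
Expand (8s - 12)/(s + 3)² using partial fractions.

(8s - 12) = P(s + 3) + Q. At s = -3: Q = 8·(-3) - 12 = -36. Coeff of s: P = 8
Result: 8/(s + 3) - 36/(s + 3)²


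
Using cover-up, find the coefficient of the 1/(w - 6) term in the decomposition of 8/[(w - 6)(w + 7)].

Cover (w - 6), set w=6: 8/((w + 7) at w=6) = 8/(13) = 8/13


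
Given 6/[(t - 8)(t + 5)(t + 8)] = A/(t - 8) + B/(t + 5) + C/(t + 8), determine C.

Cover-up at t = -8: C = 6/[(-8 - 8)(-8 + 5)] = 6/[(-16)(-3)] = 6/48 = 1/8


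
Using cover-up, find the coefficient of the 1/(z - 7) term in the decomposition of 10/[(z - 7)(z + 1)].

Cover (z - 7), set z=7: 10/((z + 1) at z=7) = 10/(8) = 5/4


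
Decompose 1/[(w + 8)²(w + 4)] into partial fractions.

Cover-up at w=-4: R = 1/(-4 + 8)² = 1/16. Cover-up at w=-8: Q = 1/(-8 + 4) = -1/4. Comparing w² coeff: P = -R = -1/16
Result: (-1/16)/(w + 8) - (1/4)/(w + 8)² + (1/16)/(w + 4)


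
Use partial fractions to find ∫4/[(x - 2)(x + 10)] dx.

Decompose: 4/[(x - 2)(x + 10)] = (1/3)/(x - 2) - (1/3)/(x + 10). Integrate each term: (1/3) ln|(x - 2)| - (1/3) ln|(x + 10)| + C


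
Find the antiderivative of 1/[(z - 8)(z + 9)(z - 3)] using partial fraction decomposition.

Cover-up: A = 1/85, B = 1/204, C = -1/60. Decomposition: (1/85)/(z - 8) + (1/204)/(z + 9) - (1/60)/(z - 3). Integrate each term: (1/85) ln|(z - 8)| + (1/204) ln|(z + 9)| - (1/60) ln|(z - 3)| + C


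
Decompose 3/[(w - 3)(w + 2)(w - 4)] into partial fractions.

Using cover-up method: α = -3/5, β = 1/10, γ = 1/2
Result: (-3/5)/(w - 3) + (1/10)/(w + 2) + (1/2)/(w - 4)


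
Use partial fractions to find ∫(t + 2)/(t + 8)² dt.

Decompose: α = 1, β = 1·(-8) + 2 = -6, so (t + 2)/(t + 8)² = 1/(t + 8) - 6/(t + 8)². Integrate: ∫ α/(t + 8) dt = ln|(t + 8)|; ∫ β/(t + 8)² dt = 6/(t + 8). Sum: ln|(t + 8)| + 6/(t + 8) + C


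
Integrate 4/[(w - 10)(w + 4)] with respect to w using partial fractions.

Decompose: 4/[(w - 10)(w + 4)] = (2/7)/(w - 10) - (2/7)/(w + 4). Integrate each term: (2/7) ln|(w - 10)| - (2/7) ln|(w + 4)| + C


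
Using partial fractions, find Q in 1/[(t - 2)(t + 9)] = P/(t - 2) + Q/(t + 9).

Cover-up at t = -9: Q = 1/(-9 - 2) = -1/11


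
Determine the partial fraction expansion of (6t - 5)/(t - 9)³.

(6t - 5) = P(t - 9)² + Q(t - 9) + R. At t = 9: R = 6·9 - 5 = 49. Coefficients: P = 0, Q = 6
Result: 6/(t - 9)² + 49/(t - 9)³


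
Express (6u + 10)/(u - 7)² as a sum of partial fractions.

(6u + 10) = A(u - 7) + B. At u = 7: B = 6·7 + 10 = 52. Coeff of u: A = 6
Result: 6/(u - 7) + 52/(u - 7)²


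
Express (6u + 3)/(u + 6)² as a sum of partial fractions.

(6u + 3) = A(u + 6) + B. At u = -6: B = 6·(-6) + 3 = -33. Coeff of u: A = 6
Result: 6/(u + 6) - 33/(u + 6)²


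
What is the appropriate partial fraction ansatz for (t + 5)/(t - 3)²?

Repeated linear factor: A/(t - 3) + B/(t - 3)²


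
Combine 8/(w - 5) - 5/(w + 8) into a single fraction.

Common denominator (w - 5)(w + 8). Numerator: 8(w + 8) - 5(w - 5) = (8w + 64) - (5w - 25) = 3w + 89
Result: (3w + 89)/[(w - 5)(w + 8)]


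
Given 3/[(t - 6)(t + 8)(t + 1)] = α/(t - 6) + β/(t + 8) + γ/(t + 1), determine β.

Cover-up at t = -8: β = 3/[(-8 - 6)(-8 + 1)] = 3/[(-14)(-7)] = 3/98


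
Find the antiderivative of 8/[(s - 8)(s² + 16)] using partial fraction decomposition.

Cover-up at s=8: α = 8/(8²+16) = 1/10. Coeff matching: β = -1/10, γ = -4/5. Decomposition: (1/10)/(s - 8) - ((1/10)s + 4/5)/(s² + 16). Integrate: linear → ln, quadratic → (1/2)ln + arctan: (1/10) ln|(s - 8)| - (1/20) ln(s² + 16) - (1/5) arctan(s/4) + C


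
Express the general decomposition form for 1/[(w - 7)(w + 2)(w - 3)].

Three distinct linear factors: P/(w - 7) + Q/(w + 2) + R/(w - 3)


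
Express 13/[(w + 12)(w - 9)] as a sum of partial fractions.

13/(w + 12)(w - 9) = A/(w + 12) + B/(w - 9). A = 13/(-12 - 9) = -13/21, B = 13/(9 + 12) = 13/21
Result: (-13/21)/(w + 12) + (13/21)/(w - 9)


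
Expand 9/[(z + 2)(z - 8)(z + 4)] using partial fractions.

Using cover-up method: α = -9/20, β = 3/40, γ = 3/8
Result: (-9/20)/(z + 2) + (3/40)/(z - 8) + (3/8)/(z + 4)


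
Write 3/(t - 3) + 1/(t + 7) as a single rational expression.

Common denominator (t - 3)(t + 7). Numerator: 3(t + 7) + 1(t - 3) = (3t + 21) + (t - 3) = 4t + 18
Result: (4t + 18)/[(t - 3)(t + 7)]


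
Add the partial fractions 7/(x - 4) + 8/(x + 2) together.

Common denominator (x - 4)(x + 2). Numerator: 7(x + 2) + 8(x - 4) = (7x + 14) + (8x - 32) = 15x - 18
Result: (15x - 18)/[(x - 4)(x + 2)]


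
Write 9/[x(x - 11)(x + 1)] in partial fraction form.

Using cover-up method: α = -9/11, β = 3/44, γ = 3/4
Result: (-9/11)/x + (3/44)/(x - 11) + (3/4)/(x + 1)


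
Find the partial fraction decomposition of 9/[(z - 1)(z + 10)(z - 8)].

Using cover-up method: A = -9/77, B = 1/22, C = 1/14
Result: (-9/77)/(z - 1) + (1/22)/(z + 10) + (1/14)/(z - 8)


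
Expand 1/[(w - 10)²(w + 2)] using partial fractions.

Cover-up at w=-2: C = 1/(-2 - 10)² = 1/144. Cover-up at w=10: B = 1/(10 + 2) = 1/12. Comparing w² coeff: A = -C = -1/144
Result: (-1/144)/(w - 10) + (1/12)/(w - 10)² + (1/144)/(w + 2)


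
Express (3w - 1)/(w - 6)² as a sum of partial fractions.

(3w - 1) = α(w - 6) + β. At w = 6: β = 3·6 - 1 = 17. Coeff of w: α = 3
Result: 3/(w - 6) + 17/(w - 6)²


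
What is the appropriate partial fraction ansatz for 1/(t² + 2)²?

Repeated quadratic factor: (Pt + Q)/(t² + 2) + (Rt + S)/(t² + 2)²


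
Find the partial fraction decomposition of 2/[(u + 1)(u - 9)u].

Using cover-up method: P = 1/5, Q = 1/45, R = -2/9
Result: (1/5)/(u + 1) + (1/45)/(u - 9) - (2/9)/u


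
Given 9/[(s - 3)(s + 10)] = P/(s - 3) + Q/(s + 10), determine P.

Cover-up at s = 3: P = 9/(3 + 10) = 9/13


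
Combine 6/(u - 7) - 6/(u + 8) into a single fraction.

Common denominator (u - 7)(u + 8). Numerator: 6(u + 8) - 6(u - 7) = (6u + 48) - (6u - 42) = 90
Result: (90)/[(u - 7)(u + 8)]


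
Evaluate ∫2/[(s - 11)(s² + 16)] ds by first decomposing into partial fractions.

Cover-up at s=11: P = 2/(11²+16) = 2/137. Coeff matching: Q = -2/137, R = -22/137. Decomposition: (2/137)/(s - 11) - ((2/137)s + 22/137)/(s² + 16). Integrate: linear → ln, quadratic → (1/2)ln + arctan: (2/137) ln|(s - 11)| - (1/137) ln(s² + 16) - (11/274) arctan(s/4) + C


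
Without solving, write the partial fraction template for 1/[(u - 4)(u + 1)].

Distinct linear factors: α/(u - 4) + β/(u + 1)


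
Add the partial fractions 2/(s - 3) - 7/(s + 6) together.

Common denominator (s - 3)(s + 6). Numerator: 2(s + 6) - 7(s - 3) = (2s + 12) - (7s - 21) = -5s + 33
Result: (-5s + 33)/[(s - 3)(s + 6)]


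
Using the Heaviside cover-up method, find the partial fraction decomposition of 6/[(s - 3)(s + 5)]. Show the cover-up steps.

Cover (s - 3): set s=3, get A = 6/(3 + 5) = 3/4. Cover (s + 5): set s=-5, get B = 6/(-5 - 3) = -3/4.
Result: (3/4)/(s - 3) - (3/4)/(s + 5)


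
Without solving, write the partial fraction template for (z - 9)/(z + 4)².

Repeated linear factor: P/(z + 4) + Q/(z + 4)²


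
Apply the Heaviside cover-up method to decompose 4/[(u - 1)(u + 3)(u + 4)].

Cover (u - 1), u=1: P = 4/[(1 + 3)(1 + 4)] = 1/5. Cover (u + 3), u=-3: Q = 4/[(-3 - 1)(-3 + 4)] = -1. Cover (u + 4), u=-4: R = 4/[(-4 - 1)(-4 + 3)] = 4/5.
Result: (1/5)/(u - 1) - 1/(u + 3) + (4/5)/(u + 4)


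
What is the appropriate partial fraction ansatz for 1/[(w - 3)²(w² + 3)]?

Repeated linear + quadratic: α/(w - 3) + β/(w - 3)² + (γw + δ)/(w² + 3)


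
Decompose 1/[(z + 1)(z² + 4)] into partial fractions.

Cover-up at z = -1: P = 1/((-1)² + 4) = 1/5. Then Q = -P = -1/5, R = -P·(0 - 1) = 1/5
Result: (1/5)/(z + 1) - ((1/5)z - 1/5)/(z² + 4)


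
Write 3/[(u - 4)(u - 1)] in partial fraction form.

3/(u - 4)(u - 1) = A/(u - 4) + B/(u - 1). A = 3/(4 - 1) = 1, B = 3/(1 - 4) = -1
Result: 1/(u - 4) - 1/(u - 1)


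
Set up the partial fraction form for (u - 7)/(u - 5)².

Repeated linear factor: P/(u - 5) + Q/(u - 5)²


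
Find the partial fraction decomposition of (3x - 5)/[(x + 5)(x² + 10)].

At x=-5: P = (3·(-5) - 5)/((-5)² + 10) = -4/7. Q = -P = 4/7, R = 3 - (-5)·P = 1/7
Result: (-4/7)/(x + 5) + ((4/7)x + 1/7)/(x² + 10)


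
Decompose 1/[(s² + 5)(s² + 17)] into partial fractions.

Coefficient matching gives A = C = 0, B = 1/(17-5) = 1/12, D = -B = -1/12
Result: (1/12)/(s² + 5) - (1/12)/(s² + 17)


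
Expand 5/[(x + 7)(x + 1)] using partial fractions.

5/(x + 7)(x + 1) = P/(x + 7) + Q/(x + 1). P = 5/(-7 + 1) = -5/6, Q = 5/(-1 + 7) = 5/6
Result: (-5/6)/(x + 7) + (5/6)/(x + 1)


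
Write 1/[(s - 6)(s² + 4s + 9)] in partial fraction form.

Cover-up at s = 6: P = 1/(6² + 4·6 + 9) = 1/69. Then Q = -P = -1/69, R = -P·(4 + 6) = -10/69
Result: (1/69)/(s - 6) - ((1/69)s + 10/69)/(s² + 4s + 9)


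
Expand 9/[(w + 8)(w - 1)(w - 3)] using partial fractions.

Using cover-up method: P = 1/11, Q = -1/2, R = 9/22
Result: (1/11)/(w + 8) - (1/2)/(w - 1) + (9/22)/(w - 3)


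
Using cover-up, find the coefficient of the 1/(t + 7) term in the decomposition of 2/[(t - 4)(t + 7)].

Cover (t + 7), set t=-7: 2/((t - 4) at t=-7) = 2/(-11) = -2/11


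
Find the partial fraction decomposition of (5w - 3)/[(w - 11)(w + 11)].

At w=11: α = (5·11 - 3)/(11 + 11) = 26/11. At w=-11: β = (5·(-11) - 3)/(-11 - 11) = 29/11
Result: (26/11)/(w - 11) + (29/11)/(w + 11)


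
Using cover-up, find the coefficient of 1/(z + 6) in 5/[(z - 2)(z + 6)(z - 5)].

Cover (z + 6), set z=-6: 5/[(-6 - 2)(-6 - 5)] = 5/88


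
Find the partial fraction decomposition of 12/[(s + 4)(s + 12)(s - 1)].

Using cover-up method: A = -3/10, B = 3/26, C = 12/65
Result: (-3/10)/(s + 4) + (3/26)/(s + 12) + (12/65)/(s - 1)


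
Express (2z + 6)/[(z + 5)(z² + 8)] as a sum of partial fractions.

At z=-5: P = (2·(-5) + 6)/((-5)² + 8) = -4/33. Q = -P = 4/33, R = 2 - (-5)·P = 46/33
Result: (-4/33)/(z + 5) + ((4/33)z + 46/33)/(z² + 8)


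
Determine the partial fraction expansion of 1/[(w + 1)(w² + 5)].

Cover-up at w = -1: α = 1/((-1)² + 5) = 1/6. Then β = -α = -1/6, γ = -α·(0 - 1) = 1/6
Result: (1/6)/(w + 1) - ((1/6)w - 1/6)/(w² + 5)


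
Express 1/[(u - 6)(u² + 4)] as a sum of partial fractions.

Cover-up at u = 6: P = 1/(6² + 4) = 1/40. Then Q = -P = -1/40, R = -P·(0 + 6) = -3/20
Result: (1/40)/(u - 6) - ((1/40)u + 3/20)/(u² + 4)


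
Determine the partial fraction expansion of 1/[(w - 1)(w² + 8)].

Cover-up at w = 1: P = 1/(1² + 8) = 1/9. Then Q = -P = -1/9, R = -P·(0 + 1) = -1/9
Result: (1/9)/(w - 1) - ((1/9)w + 1/9)/(w² + 8)


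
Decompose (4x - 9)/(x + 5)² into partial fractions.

(4x - 9) = A(x + 5) + B. At x = -5: B = 4·(-5) - 9 = -29. Coeff of x: A = 4
Result: 4/(x + 5) - 29/(x + 5)²


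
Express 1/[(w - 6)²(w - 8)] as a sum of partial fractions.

Cover-up at w=8: C = 1/(8 - 6)² = 1/4. Cover-up at w=6: B = 1/(6 - 8) = -1/2. Comparing w² coeff: A = -C = -1/4
Result: (-1/4)/(w - 6) - (1/2)/(w - 6)² + (1/4)/(w - 8)


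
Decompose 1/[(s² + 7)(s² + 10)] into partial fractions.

Coefficient matching gives P = R = 0, Q = 1/(10-7) = 1/3, S = -Q = -1/3
Result: (1/3)/(s² + 7) - (1/3)/(s² + 10)


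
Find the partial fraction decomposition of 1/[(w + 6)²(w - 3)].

Cover-up at w=3: R = 1/(3 + 6)² = 1/81. Cover-up at w=-6: Q = 1/(-6 - 3) = -1/9. Comparing w² coeff: P = -R = -1/81
Result: (-1/81)/(w + 6) - (1/9)/(w + 6)² + (1/81)/(w - 3)


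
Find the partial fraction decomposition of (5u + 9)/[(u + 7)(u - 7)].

At u=-7: α = (5·(-7) + 9)/(-7 - 7) = 13/7. At u=7: β = (5·7 + 9)/(7 + 7) = 22/7
Result: (13/7)/(u + 7) + (22/7)/(u - 7)


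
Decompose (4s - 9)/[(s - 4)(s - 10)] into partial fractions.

At s=4: A = (4·4 - 9)/(4 - 10) = -7/6. At s=10: B = (4·10 - 9)/(10 - 4) = 31/6
Result: (-7/6)/(s - 4) + (31/6)/(s - 10)


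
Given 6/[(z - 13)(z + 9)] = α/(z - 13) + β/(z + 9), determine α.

Cover-up at z = 13: α = 6/(13 + 9) = 6/22 = 3/11


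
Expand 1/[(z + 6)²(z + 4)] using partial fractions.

Cover-up at z=-4: C = 1/(-4 + 6)² = 1/4. Cover-up at z=-6: B = 1/(-6 + 4) = -1/2. Comparing z² coeff: A = -C = -1/4
Result: (-1/4)/(z + 6) - (1/2)/(z + 6)² + (1/4)/(z + 4)


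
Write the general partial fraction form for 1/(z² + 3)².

Repeated quadratic factor: (Az + B)/(z² + 3) + (Cz + D)/(z² + 3)²


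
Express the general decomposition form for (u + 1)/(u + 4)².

Repeated linear factor: P/(u + 4) + Q/(u + 4)²


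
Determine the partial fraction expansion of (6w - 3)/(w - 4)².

(6w - 3) = A(w - 4) + B. At w = 4: B = 6·4 - 3 = 21. Coeff of w: A = 6
Result: 6/(w - 4) + 21/(w - 4)²


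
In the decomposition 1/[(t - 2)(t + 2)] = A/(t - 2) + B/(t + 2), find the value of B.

Cover-up at t = -2: B = 1/(-2 - 2) = -1/4


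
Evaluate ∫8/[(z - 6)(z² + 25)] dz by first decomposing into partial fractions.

Cover-up at z=6: P = 8/(6²+25) = 8/61. Coeff matching: Q = -8/61, R = -48/61. Decomposition: (8/61)/(z - 6) - ((8/61)z + 48/61)/(z² + 25). Integrate: linear → ln, quadratic → (1/2)ln + arctan: (8/61) ln|(z - 6)| - (4/61) ln(z² + 25) - (48/305) arctan(z/5) + C


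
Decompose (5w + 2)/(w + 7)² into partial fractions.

(5w + 2) = P(w + 7) + Q. At w = -7: Q = 5·(-7) + 2 = -33. Coeff of w: P = 5
Result: 5/(w + 7) - 33/(w + 7)²


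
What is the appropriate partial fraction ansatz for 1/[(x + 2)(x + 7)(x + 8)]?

Three distinct linear factors: α/(x + 2) + β/(x + 7) + γ/(x + 8)


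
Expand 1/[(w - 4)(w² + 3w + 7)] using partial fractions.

Cover-up at w = 4: P = 1/(4² + 3·4 + 7) = 1/35. Then Q = -P = -1/35, R = -P·(3 + 4) = -1/5
Result: (1/35)/(w - 4) - ((1/35)w + 1/5)/(w² + 3w + 7)


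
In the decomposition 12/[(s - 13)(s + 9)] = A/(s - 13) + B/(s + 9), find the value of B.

Cover-up at s = -9: B = 12/(-9 - 13) = -12/22 = -6/11


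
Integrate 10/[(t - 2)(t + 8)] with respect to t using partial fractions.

Decompose: 10/[(t - 2)(t + 8)] = 1/(t - 2) - 1/(t + 8). Integrate each term: ln|(t - 2)| - ln|(t + 8)| + C


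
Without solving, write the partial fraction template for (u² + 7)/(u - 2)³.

Repeated linear factor (power 3): P/(u - 2) + Q/(u - 2)² + R/(u - 2)³


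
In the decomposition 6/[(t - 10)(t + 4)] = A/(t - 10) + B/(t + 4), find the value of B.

Cover-up at t = -4: B = 6/(-4 - 10) = -6/14 = -3/7


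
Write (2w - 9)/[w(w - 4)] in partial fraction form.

At w=0: α = (2·0 - 9)/(0 - 4) = 9/4. At w=4: β = (2·4 - 9)/(4 - 0) = -1/4
Result: (9/4)/w - (1/4)/(w - 4)


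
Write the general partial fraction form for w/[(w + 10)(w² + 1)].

Linear + irreducible quadratic: α/(w + 10) + (βw + γ)/(w² + 1)


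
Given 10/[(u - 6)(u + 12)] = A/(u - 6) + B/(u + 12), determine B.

Cover-up at u = -12: B = 10/(-12 - 6) = -10/18 = -5/9


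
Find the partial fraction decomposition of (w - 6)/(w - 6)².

(w - 6) = α(w - 6) + β. At w = 6: β = 1·6 - 6 = 0. Coeff of w: α = 1
Result: 1/(w - 6)


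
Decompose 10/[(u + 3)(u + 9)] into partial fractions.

10/(u + 3)(u + 9) = α/(u + 3) + β/(u + 9). α = 10/(-3 + 9) = 5/3, β = 10/(-9 + 3) = -5/3
Result: (5/3)/(u + 3) - (5/3)/(u + 9)


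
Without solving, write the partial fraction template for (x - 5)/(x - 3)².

Repeated linear factor: P/(x - 3) + Q/(x - 3)²


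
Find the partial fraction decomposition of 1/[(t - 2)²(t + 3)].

Cover-up at t=-3: R = 1/(-3 - 2)² = 1/25. Cover-up at t=2: Q = 1/(2 + 3) = 1/5. Comparing t² coeff: P = -R = -1/25
Result: (-1/25)/(t - 2) + (1/5)/(t - 2)² + (1/25)/(t + 3)


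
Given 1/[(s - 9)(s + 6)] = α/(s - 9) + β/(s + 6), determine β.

Cover-up at s = -6: β = 1/(-6 - 9) = -1/15


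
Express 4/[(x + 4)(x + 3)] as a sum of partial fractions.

4/(x + 4)(x + 3) = α/(x + 4) + β/(x + 3). α = 4/(-4 + 3) = -4, β = 4/(-3 + 4) = 4
Result: -4/(x + 4) + 4/(x + 3)


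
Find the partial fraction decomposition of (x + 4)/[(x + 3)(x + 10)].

At x=-3: P = (1·(-3) + 4)/(-3 + 10) = 1/7. At x=-10: Q = (1·(-10) + 4)/(-10 + 3) = 6/7
Result: (1/7)/(x + 3) + (6/7)/(x + 10)


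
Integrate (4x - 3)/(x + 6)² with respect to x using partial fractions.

Decompose: α = 4, β = 4·(-6) - 3 = -27, so (4x - 3)/(x + 6)² = 4/(x + 6) - 27/(x + 6)². Integrate: ∫ α/(x + 6) dx = 4 ln|(x + 6)|; ∫ β/(x + 6)² dx = 27/(x + 6). Sum: 4 ln|(x + 6)| + 27/(x + 6) + C


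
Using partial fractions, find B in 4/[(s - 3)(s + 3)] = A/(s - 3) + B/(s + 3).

Cover-up at s = -3: B = 4/(-3 - 3) = -4/6 = -2/3


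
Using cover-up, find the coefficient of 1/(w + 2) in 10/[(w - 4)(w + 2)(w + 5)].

Cover (w + 2), set w=-2: 10/[(-2 - 4)(-2 + 5)] = -5/9


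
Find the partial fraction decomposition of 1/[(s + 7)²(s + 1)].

Cover-up at s=-1: γ = 1/(-1 + 7)² = 1/36. Cover-up at s=-7: β = 1/(-7 + 1) = -1/6. Comparing s² coeff: α = -γ = -1/36
Result: (-1/36)/(s + 7) - (1/6)/(s + 7)² + (1/36)/(s + 1)


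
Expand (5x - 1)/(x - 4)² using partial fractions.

(5x - 1) = P(x - 4) + Q. At x = 4: Q = 5·4 - 1 = 19. Coeff of x: P = 5
Result: 5/(x - 4) + 19/(x - 4)²


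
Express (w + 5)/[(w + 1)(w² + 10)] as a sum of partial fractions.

At w=-1: α = (1·(-1) + 5)/((-1)² + 10) = 4/11. β = -α = -4/11, γ = 1 - (-1)·α = 15/11
Result: (4/11)/(w + 1) - ((4/11)w - 15/11)/(w² + 10)


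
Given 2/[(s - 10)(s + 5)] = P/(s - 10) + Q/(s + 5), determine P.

Cover-up at s = 10: P = 2/(10 + 5) = 2/15


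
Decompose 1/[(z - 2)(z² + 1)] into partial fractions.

Cover-up at z = 2: P = 1/(2² + 1) = 1/5. Then Q = -P = -1/5, R = -P·(0 + 2) = -2/5
Result: (1/5)/(z - 2) - ((1/5)z + 2/5)/(z² + 1)


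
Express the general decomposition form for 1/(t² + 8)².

Repeated quadratic factor: (αt + β)/(t² + 8) + (γt + δ)/(t² + 8)²


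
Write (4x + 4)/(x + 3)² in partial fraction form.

(4x + 4) = α(x + 3) + β. At x = -3: β = 4·(-3) + 4 = -8. Coeff of x: α = 4
Result: 4/(x + 3) - 8/(x + 3)²


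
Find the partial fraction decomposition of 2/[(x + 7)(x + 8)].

2/(x + 7)(x + 8) = A/(x + 7) + B/(x + 8). A = 2/(-7 + 8) = 2, B = 2/(-8 + 7) = -2
Result: 2/(x + 7) - 2/(x + 8)


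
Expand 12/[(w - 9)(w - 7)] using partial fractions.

12/(w - 9)(w - 7) = α/(w - 9) + β/(w - 7). α = 12/(9 - 7) = 6, β = 12/(7 - 9) = -6
Result: 6/(w - 9) - 6/(w - 7)


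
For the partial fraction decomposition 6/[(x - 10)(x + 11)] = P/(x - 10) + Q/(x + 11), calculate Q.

Cover-up at x = -11: Q = 6/(-11 - 10) = -6/21 = -2/7


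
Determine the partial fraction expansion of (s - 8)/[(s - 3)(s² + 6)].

At s=3: α = (1·3 - 8)/(3² + 6) = -1/3. β = -α = 1/3, γ = 1 - 3·α = 2
Result: (-1/3)/(s - 3) + ((1/3)s + 2)/(s² + 6)


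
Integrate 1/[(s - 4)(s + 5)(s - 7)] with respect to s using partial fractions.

Cover-up: A = -1/27, B = 1/108, C = 1/36. Decomposition: (-1/27)/(s - 4) + (1/108)/(s + 5) + (1/36)/(s - 7). Integrate each term: (-1/27) ln|(s - 4)| + (1/108) ln|(s + 5)| + (1/36) ln|(s - 7)| + C


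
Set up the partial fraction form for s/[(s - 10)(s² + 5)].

Linear + irreducible quadratic: A/(s - 10) + (Bs + C)/(s² + 5)


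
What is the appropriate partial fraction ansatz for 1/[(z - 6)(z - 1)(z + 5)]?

Three distinct linear factors: P/(z - 6) + Q/(z - 1) + R/(z + 5)


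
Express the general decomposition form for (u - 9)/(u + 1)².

Repeated linear factor: P/(u + 1) + Q/(u + 1)²


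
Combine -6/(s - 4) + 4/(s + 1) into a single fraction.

Common denominator (s - 4)(s + 1). Numerator: -6(s + 1) + 4(s - 4) = (-6s - 6) + (4s - 16) = -2s - 22
Result: (-2s - 22)/[(s - 4)(s + 1)]


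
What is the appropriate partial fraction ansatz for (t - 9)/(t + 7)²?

Repeated linear factor: α/(t + 7) + β/(t + 7)²


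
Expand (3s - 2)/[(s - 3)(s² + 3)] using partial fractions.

At s=3: α = (3·3 - 2)/(3² + 3) = 7/12. β = -α = -7/12, γ = 3 - 3·α = 5/4
Result: (7/12)/(s - 3) - ((7/12)s - 5/4)/(s² + 3)


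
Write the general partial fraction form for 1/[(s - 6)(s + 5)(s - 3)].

Three distinct linear factors: α/(s - 6) + β/(s + 5) + γ/(s - 3)


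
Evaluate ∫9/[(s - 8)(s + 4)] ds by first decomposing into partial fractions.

Decompose: 9/[(s - 8)(s + 4)] = (3/4)/(s - 8) - (3/4)/(s + 4). Integrate each term: (3/4) ln|(s - 8)| - (3/4) ln|(s + 4)| + C


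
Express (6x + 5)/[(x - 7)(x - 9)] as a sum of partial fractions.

At x=7: α = (6·7 + 5)/(7 - 9) = -47/2. At x=9: β = (6·9 + 5)/(9 - 7) = 59/2
Result: (-47/2)/(x - 7) + (59/2)/(x - 9)


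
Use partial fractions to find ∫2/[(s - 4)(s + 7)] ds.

Decompose: 2/[(s - 4)(s + 7)] = (2/11)/(s - 4) - (2/11)/(s + 7). Integrate each term: (2/11) ln|(s - 4)| - (2/11) ln|(s + 7)| + C


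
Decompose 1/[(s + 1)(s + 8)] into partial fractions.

1/(s + 1)(s + 8) = P/(s + 1) + Q/(s + 8). P = 1/(-1 + 8) = 1/7, Q = 1/(-8 + 1) = -1/7
Result: (1/7)/(s + 1) - (1/7)/(s + 8)


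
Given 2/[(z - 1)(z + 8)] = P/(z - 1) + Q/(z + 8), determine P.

Cover-up at z = 1: P = 2/(1 + 8) = 2/9


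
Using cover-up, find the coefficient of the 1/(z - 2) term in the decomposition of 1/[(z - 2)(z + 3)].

Cover (z - 2), set z=2: 1/((z + 3) at z=2) = 1/(5) = 1/5


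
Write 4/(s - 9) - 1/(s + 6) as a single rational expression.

Common denominator (s - 9)(s + 6). Numerator: 4(s + 6) - 1(s - 9) = (4s + 24) - (s - 9) = 3s + 33
Result: (3s + 33)/[(s - 9)(s + 6)]


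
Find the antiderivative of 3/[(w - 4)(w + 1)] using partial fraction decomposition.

Decompose: 3/[(w - 4)(w + 1)] = (3/5)/(w - 4) - (3/5)/(w + 1). Integrate each term: (3/5) ln|(w - 4)| - (3/5) ln|(w + 1)| + C


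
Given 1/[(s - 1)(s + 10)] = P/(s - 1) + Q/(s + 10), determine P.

Cover-up at s = 1: P = 1/(1 + 10) = 1/11


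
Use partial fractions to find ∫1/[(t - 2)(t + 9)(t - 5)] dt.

Cover-up: A = -1/33, B = 1/154, C = 1/42. Decomposition: (-1/33)/(t - 2) + (1/154)/(t + 9) + (1/42)/(t - 5). Integrate each term: (-1/33) ln|(t - 2)| + (1/154) ln|(t + 9)| + (1/42) ln|(t - 5)| + C


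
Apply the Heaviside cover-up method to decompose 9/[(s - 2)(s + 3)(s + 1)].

Cover (s - 2), s=2: P = 9/[(2 + 3)(2 + 1)] = 3/5. Cover (s + 3), s=-3: Q = 9/[(-3 - 2)(-3 + 1)] = 9/10. Cover (s + 1), s=-1: R = 9/[(-1 - 2)(-1 + 3)] = -3/2.
Result: (3/5)/(s - 2) + (9/10)/(s + 3) - (3/2)/(s + 1)


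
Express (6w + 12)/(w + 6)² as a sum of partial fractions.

(6w + 12) = P(w + 6) + Q. At w = -6: Q = 6·(-6) + 12 = -24. Coeff of w: P = 6
Result: 6/(w + 6) - 24/(w + 6)²


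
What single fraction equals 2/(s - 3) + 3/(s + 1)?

Common denominator (s - 3)(s + 1). Numerator: 2(s + 1) + 3(s - 3) = (2s + 2) + (3s - 9) = 5s - 7
Result: (5s - 7)/[(s - 3)(s + 1)]


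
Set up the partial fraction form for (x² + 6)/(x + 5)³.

Repeated linear factor (power 3): α/(x + 5) + β/(x + 5)² + γ/(x + 5)³


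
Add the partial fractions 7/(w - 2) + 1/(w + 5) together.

Common denominator (w - 2)(w + 5). Numerator: 7(w + 5) + 1(w - 2) = (7w + 35) + (w - 2) = 8w + 33
Result: (8w + 33)/[(w - 2)(w + 5)]


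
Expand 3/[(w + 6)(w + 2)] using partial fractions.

3/(w + 6)(w + 2) = P/(w + 6) + Q/(w + 2). P = 3/(-6 + 2) = -3/4, Q = 3/(-2 + 6) = 3/4
Result: (-3/4)/(w + 6) + (3/4)/(w + 2)


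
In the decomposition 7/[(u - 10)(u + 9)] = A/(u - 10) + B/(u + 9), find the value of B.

Cover-up at u = -9: B = 7/(-9 - 10) = -7/19


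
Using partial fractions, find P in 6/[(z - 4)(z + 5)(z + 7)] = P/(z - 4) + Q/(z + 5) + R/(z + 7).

Cover-up at z = 4: P = 6/[(4 + 5)(4 + 7)] = 6/[(9)(11)] = 6/99 = 2/33


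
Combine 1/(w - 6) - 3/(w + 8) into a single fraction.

Common denominator (w - 6)(w + 8). Numerator: 1(w + 8) - 3(w - 6) = (w + 8) - (3w - 18) = -2w + 26
Result: (-2w + 26)/[(w - 6)(w + 8)]


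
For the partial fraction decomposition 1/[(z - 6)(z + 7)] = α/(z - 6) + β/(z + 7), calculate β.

Cover-up at z = -7: β = 1/(-7 - 6) = -1/13


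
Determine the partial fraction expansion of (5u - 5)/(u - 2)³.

(5u - 5) = A(u - 2)² + B(u - 2) + C. At u = 2: C = 5·2 - 5 = 5. Coefficients: A = 0, B = 5
Result: 5/(u - 2)² + 5/(u - 2)³


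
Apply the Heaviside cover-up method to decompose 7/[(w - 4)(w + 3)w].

Cover (w - 4), w=4: α = 7/[(4 + 3)(4 - 0)] = 1/4. Cover (w + 3), w=-3: β = 7/[(-3 - 4)(-3 - 0)] = 1/3. Cover w, w=0: γ = 7/[(0 - 4)(0 + 3)] = -7/12.
Result: (1/4)/(w - 4) + (1/3)/(w + 3) - (7/12)/w


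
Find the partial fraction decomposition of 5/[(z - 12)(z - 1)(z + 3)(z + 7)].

Using Heaviside cover-up: (1/627)/(z - 12) - (5/352)/(z - 1) + (1/48)/(z + 3) - (5/608)/(z + 7)


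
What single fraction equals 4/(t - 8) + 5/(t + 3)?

Common denominator (t - 8)(t + 3). Numerator: 4(t + 3) + 5(t - 8) = (4t + 12) + (5t - 40) = 9t - 28
Result: (9t - 28)/[(t - 8)(t + 3)]


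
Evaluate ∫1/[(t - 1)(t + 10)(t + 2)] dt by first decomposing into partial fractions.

Cover-up: P = 1/33, Q = 1/88, R = -1/24. Decomposition: (1/33)/(t - 1) + (1/88)/(t + 10) - (1/24)/(t + 2). Integrate each term: (1/33) ln|(t - 1)| + (1/88) ln|(t + 10)| - (1/24) ln|(t + 2)| + C


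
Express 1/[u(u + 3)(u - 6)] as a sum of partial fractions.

Using cover-up method: A = -1/18, B = 1/27, C = 1/54
Result: (-1/18)/u + (1/27)/(u + 3) + (1/54)/(u - 6)


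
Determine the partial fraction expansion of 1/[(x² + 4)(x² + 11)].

Coefficient matching gives A = C = 0, B = 1/(11-4) = 1/7, D = -B = -1/7
Result: (1/7)/(x² + 4) - (1/7)/(x² + 11)


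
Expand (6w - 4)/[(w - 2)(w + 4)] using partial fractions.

At w=2: α = (6·2 - 4)/(2 + 4) = 4/3. At w=-4: β = (6·(-4) - 4)/(-4 - 2) = 14/3
Result: (4/3)/(w - 2) + (14/3)/(w + 4)


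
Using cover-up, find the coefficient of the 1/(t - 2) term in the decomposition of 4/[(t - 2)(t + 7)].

Cover (t - 2), set t=2: 4/((t + 7) at t=2) = 4/(9) = 4/9


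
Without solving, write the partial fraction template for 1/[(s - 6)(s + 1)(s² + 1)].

Two linear + quadratic: α/(s - 6) + β/(s + 1) + (γs + δ)/(s² + 1)


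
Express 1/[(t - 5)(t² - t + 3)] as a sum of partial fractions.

Cover-up at t = 5: P = 1/(5² - 1·5 + 3) = 1/23. Then Q = -P = -1/23, R = -P·(-1 + 5) = -4/23
Result: (1/23)/(t - 5) - ((1/23)t + 4/23)/(t² - t + 3)


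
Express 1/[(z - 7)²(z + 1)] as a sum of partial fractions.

Cover-up at z=-1: R = 1/(-1 - 7)² = 1/64. Cover-up at z=7: Q = 1/(7 + 1) = 1/8. Comparing z² coeff: P = -R = -1/64
Result: (-1/64)/(z - 7) + (1/8)/(z - 7)² + (1/64)/(z + 1)


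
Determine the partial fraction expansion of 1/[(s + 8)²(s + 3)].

Cover-up at s=-3: C = 1/(-3 + 8)² = 1/25. Cover-up at s=-8: B = 1/(-8 + 3) = -1/5. Comparing s² coeff: A = -C = -1/25
Result: (-1/25)/(s + 8) - (1/5)/(s + 8)² + (1/25)/(s + 3)


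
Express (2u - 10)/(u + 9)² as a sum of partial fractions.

(2u - 10) = A(u + 9) + B. At u = -9: B = 2·(-9) - 10 = -28. Coeff of u: A = 2
Result: 2/(u + 9) - 28/(u + 9)²


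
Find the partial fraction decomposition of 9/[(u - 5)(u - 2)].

9/(u - 5)(u - 2) = A/(u - 5) + B/(u - 2). A = 9/(5 - 2) = 3, B = 9/(2 - 5) = -3
Result: 3/(u - 5) - 3/(u - 2)


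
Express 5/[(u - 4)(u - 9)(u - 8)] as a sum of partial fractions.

Using cover-up method: A = 1/4, B = 1, C = -5/4
Result: (1/4)/(u - 4) + 1/(u - 9) - (5/4)/(u - 8)


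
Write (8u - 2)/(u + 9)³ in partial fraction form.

(8u - 2) = A(u + 9)² + B(u + 9) + C. At u = -9: C = 8·(-9) - 2 = -74. Coefficients: A = 0, B = 8
Result: 8/(u + 9)² - 74/(u + 9)³


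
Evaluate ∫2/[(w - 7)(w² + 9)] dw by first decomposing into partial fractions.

Cover-up at w=7: P = 2/(7²+9) = 1/29. Coeff matching: Q = -1/29, R = -7/29. Decomposition: (1/29)/(w - 7) - ((1/29)w + 7/29)/(w² + 9). Integrate: linear → ln, quadratic → (1/2)ln + arctan: (1/29) ln|(w - 7)| - (1/58) ln(w² + 9) - (7/87) arctan(w/3) + C


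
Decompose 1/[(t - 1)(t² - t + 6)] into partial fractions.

Cover-up at t = 1: A = 1/(1² - 1·1 + 6) = 1/6. Then B = -A = -1/6, C = -A·(-1 + 1) = 0
Result: (1/6)/(t - 1) - ((1/6)t)/(t² - t + 6)


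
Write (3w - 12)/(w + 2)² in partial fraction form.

(3w - 12) = A(w + 2) + B. At w = -2: B = 3·(-2) - 12 = -18. Coeff of w: A = 3
Result: 3/(w + 2) - 18/(w + 2)²


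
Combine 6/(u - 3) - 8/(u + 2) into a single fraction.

Common denominator (u - 3)(u + 2). Numerator: 6(u + 2) - 8(u - 3) = (6u + 12) - (8u - 24) = -2u + 36
Result: (-2u + 36)/[(u - 3)(u + 2)]


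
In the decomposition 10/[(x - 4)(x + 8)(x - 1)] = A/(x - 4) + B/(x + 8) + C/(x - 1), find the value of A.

Cover-up at x = 4: A = 10/[(4 + 8)(4 - 1)] = 10/[(12)(3)] = 10/36 = 5/18


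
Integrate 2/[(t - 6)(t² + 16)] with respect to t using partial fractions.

Cover-up at t=6: α = 2/(6²+16) = 1/26. Coeff matching: β = -1/26, γ = -3/13. Decomposition: (1/26)/(t - 6) - ((1/26)t + 3/13)/(t² + 16). Integrate: linear → ln, quadratic → (1/2)ln + arctan: (1/26) ln|(t - 6)| - (1/52) ln(t² + 16) - (3/52) arctan(t/4) + C


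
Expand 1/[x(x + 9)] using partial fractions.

1/x(x + 9) = A/x + B/(x + 9). A = 1/(0 + 9) = 1/9, B = 1/(-9 - 0) = -1/9
Result: (1/9)/x - (1/9)/(x + 9)


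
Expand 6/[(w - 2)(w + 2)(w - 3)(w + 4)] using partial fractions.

Using Heaviside cover-up: (-1/4)/(w - 2) + (3/20)/(w + 2) + (6/35)/(w - 3) - (1/14)/(w + 4)


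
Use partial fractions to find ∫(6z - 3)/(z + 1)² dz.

Decompose: A = 6, B = 6·(-1) - 3 = -9, so (6z - 3)/(z + 1)² = 6/(z + 1) - 9/(z + 1)². Integrate: ∫ A/(z + 1) dz = 6 ln|(z + 1)|; ∫ B/(z + 1)² dz = 9/(z + 1). Sum: 6 ln|(z + 1)| + 9/(z + 1) + C


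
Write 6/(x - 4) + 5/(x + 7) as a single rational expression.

Common denominator (x - 4)(x + 7). Numerator: 6(x + 7) + 5(x - 4) = (6x + 42) + (5x - 20) = 11x + 22
Result: (11x + 22)/[(x - 4)(x + 7)]


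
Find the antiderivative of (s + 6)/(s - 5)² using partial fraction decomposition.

Decompose: A = 1, B = 1·5 + 6 = 11, so (s + 6)/(s - 5)² = 1/(s - 5) + 11/(s - 5)². Integrate: ∫ A/(s - 5) ds = ln|(s - 5)|; ∫ B/(s - 5)² ds = -11/(s - 5). Sum: ln|(s - 5)| - 11/(s - 5) + C


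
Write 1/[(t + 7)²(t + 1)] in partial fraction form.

Cover-up at t=-1: R = 1/(-1 + 7)² = 1/36. Cover-up at t=-7: Q = 1/(-7 + 1) = -1/6. Comparing t² coeff: P = -R = -1/36
Result: (-1/36)/(t + 7) - (1/6)/(t + 7)² + (1/36)/(t + 1)


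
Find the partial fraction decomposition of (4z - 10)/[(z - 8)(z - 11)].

At z=8: P = (4·8 - 10)/(8 - 11) = -22/3. At z=11: Q = (4·11 - 10)/(11 - 8) = 34/3
Result: (-22/3)/(z - 8) + (34/3)/(z - 11)


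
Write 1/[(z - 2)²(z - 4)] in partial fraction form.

Cover-up at z=4: C = 1/(4 - 2)² = 1/4. Cover-up at z=2: B = 1/(2 - 4) = -1/2. Comparing z² coeff: A = -C = -1/4
Result: (-1/4)/(z - 2) - (1/2)/(z - 2)² + (1/4)/(z - 4)


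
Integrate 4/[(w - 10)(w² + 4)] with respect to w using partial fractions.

Cover-up at w=10: P = 4/(10²+4) = 1/26. Coeff matching: Q = -1/26, R = -5/13. Decomposition: (1/26)/(w - 10) - ((1/26)w + 5/13)/(w² + 4). Integrate: linear → ln, quadratic → (1/2)ln + arctan: (1/26) ln|(w - 10)| - (1/52) ln(w² + 4) - (5/26) arctan(w/2) + C


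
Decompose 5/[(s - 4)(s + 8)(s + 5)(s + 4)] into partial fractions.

Using Heaviside cover-up: (5/864)/(s - 4) - (5/144)/(s + 8) + (5/27)/(s + 5) - (5/32)/(s + 4)


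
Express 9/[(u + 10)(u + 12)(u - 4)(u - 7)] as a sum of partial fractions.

Using Heaviside cover-up: (9/476)/(u + 10) - (9/608)/(u + 12) - (3/224)/(u - 4) + (3/323)/(u - 7)


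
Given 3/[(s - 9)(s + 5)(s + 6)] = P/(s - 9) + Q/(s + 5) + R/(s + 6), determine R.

Cover-up at s = -6: R = 3/[(-6 - 9)(-6 + 5)] = 3/[(-15)(-1)] = 3/15 = 1/5


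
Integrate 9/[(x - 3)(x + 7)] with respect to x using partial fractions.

Decompose: 9/[(x - 3)(x + 7)] = (9/10)/(x - 3) - (9/10)/(x + 7). Integrate each term: (9/10) ln|(x - 3)| - (9/10) ln|(x + 7)| + C


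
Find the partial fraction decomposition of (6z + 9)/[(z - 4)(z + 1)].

At z=4: A = (6·4 + 9)/(4 + 1) = 33/5. At z=-1: B = (6·(-1) + 9)/(-1 - 4) = -3/5
Result: (33/5)/(z - 4) - (3/5)/(z + 1)


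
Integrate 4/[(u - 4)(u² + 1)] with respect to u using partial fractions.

Cover-up at u=4: α = 4/(4²+1) = 4/17. Coeff matching: β = -4/17, γ = -16/17. Decomposition: (4/17)/(u - 4) - ((4/17)u + 16/17)/(u² + 1). Integrate: linear → ln, quadratic → (1/2)ln + arctan: (4/17) ln|(u - 4)| - (2/17) ln(u² + 1) - (16/17) arctan(u) + C


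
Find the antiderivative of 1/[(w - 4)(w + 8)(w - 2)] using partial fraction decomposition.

Cover-up: α = 1/24, β = 1/120, γ = -1/20. Decomposition: (1/24)/(w - 4) + (1/120)/(w + 8) - (1/20)/(w - 2). Integrate each term: (1/24) ln|(w - 4)| + (1/120) ln|(w + 8)| - (1/20) ln|(w - 2)| + C


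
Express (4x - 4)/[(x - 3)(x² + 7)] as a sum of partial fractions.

At x=3: P = (4·3 - 4)/(3² + 7) = 1/2. Q = -P = -1/2, R = 4 - 3·P = 5/2
Result: (1/2)/(x - 3) - ((1/2)x - 5/2)/(x² + 7)


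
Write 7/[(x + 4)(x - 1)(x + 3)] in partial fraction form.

Using cover-up method: A = 7/5, B = 7/20, C = -7/4
Result: (7/5)/(x + 4) + (7/20)/(x - 1) - (7/4)/(x + 3)


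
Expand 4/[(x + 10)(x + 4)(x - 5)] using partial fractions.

Using cover-up method: α = 2/45, β = -2/27, γ = 4/135
Result: (2/45)/(x + 10) - (2/27)/(x + 4) + (4/135)/(x - 5)


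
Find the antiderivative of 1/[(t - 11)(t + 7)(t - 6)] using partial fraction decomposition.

Cover-up: A = 1/90, B = 1/234, C = -1/65. Decomposition: (1/90)/(t - 11) + (1/234)/(t + 7) - (1/65)/(t - 6). Integrate each term: (1/90) ln|(t - 11)| + (1/234) ln|(t + 7)| - (1/65) ln|(t - 6)| + C


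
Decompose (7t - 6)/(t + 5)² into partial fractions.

(7t - 6) = P(t + 5) + Q. At t = -5: Q = 7·(-5) - 6 = -41. Coeff of t: P = 7
Result: 7/(t + 5) - 41/(t + 5)²


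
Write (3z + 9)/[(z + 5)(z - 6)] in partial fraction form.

At z=-5: α = (3·(-5) + 9)/(-5 - 6) = 6/11. At z=6: β = (3·6 + 9)/(6 + 5) = 27/11
Result: (6/11)/(z + 5) + (27/11)/(z - 6)


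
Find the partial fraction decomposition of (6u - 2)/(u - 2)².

(6u - 2) = P(u - 2) + Q. At u = 2: Q = 6·2 - 2 = 10. Coeff of u: P = 6
Result: 6/(u - 2) + 10/(u - 2)²


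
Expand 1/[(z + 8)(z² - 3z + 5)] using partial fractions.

Cover-up at z = -8: P = 1/((-8)² - 3·(-8) + 5) = 1/93. Then Q = -P = -1/93, R = -P·(-3 - 8) = 11/93
Result: (1/93)/(z + 8) - ((1/93)z - 11/93)/(z² - 3z + 5)


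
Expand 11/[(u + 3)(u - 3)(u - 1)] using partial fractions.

Using cover-up method: A = 11/24, B = 11/12, C = -11/8
Result: (11/24)/(u + 3) + (11/12)/(u - 3) - (11/8)/(u - 1)


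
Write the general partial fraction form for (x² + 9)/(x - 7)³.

Repeated linear factor (power 3): P/(x - 7) + Q/(x - 7)² + R/(x - 7)³


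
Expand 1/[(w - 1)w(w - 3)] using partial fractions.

Using cover-up method: P = -1/2, Q = 1/3, R = 1/6
Result: (-1/2)/(w - 1) + (1/3)/w + (1/6)/(w - 3)


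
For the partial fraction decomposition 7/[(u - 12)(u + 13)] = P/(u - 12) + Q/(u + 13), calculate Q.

Cover-up at u = -13: Q = 7/(-13 - 12) = -7/25


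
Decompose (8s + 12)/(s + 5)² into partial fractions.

(8s + 12) = α(s + 5) + β. At s = -5: β = 8·(-5) + 12 = -28. Coeff of s: α = 8
Result: 8/(s + 5) - 28/(s + 5)²


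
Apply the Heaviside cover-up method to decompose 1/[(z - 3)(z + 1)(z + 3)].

Cover (z - 3), z=3: A = 1/[(3 + 1)(3 + 3)] = 1/24. Cover (z + 1), z=-1: B = 1/[(-1 - 3)(-1 + 3)] = -1/8. Cover (z + 3), z=-3: C = 1/[(-3 - 3)(-3 + 1)] = 1/12.
Result: (1/24)/(z - 3) - (1/8)/(z + 1) + (1/12)/(z + 3)


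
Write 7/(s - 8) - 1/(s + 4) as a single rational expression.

Common denominator (s - 8)(s + 4). Numerator: 7(s + 4) - 1(s - 8) = (7s + 28) - (s - 8) = 6s + 36
Result: (6s + 36)/[(s - 8)(s + 4)]
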